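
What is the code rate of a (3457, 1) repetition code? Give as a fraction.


Rate = k/n = 1/3457

1/3457


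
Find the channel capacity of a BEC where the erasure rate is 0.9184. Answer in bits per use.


C = 1 - epsilon = 1 - 0.9184 = 0.0816

0.0816 bits


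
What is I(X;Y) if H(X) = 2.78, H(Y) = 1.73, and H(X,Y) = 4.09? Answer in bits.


I(X;Y) = H(X) + H(Y) - H(X,Y) = 2.78 + 1.73 - 4.09 = 0.42

0.42 bits


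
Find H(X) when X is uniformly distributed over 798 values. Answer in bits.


H = log2(n) = log2(798) = 9.6402

9.6402 bits


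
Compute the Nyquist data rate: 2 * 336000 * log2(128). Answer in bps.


Rate = 2 * B * log2(M) = 2 * 336000 * 7.0 = 4704000.0

4704000.0 bps


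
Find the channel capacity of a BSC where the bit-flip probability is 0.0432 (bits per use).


H(p) = -p*log2(p) - (1-p)*log2(1-p) = -0.0432*log2(0.0432) - 0.9568*log2(0.9568) = 0.195818 + 0.060958 = 0.2568. C = 1 - H(p) = 1 - 0.2568 = 0.7432

0.7432 bits


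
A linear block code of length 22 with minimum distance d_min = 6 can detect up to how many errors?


Detection capability = d_min - 1 = 6 - 1 = 5

5 errors


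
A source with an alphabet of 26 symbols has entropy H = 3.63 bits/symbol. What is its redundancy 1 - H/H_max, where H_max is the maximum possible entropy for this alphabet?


H_max = log2(K) = log2(26) = 4.7004 bits/symbol. Redundancy = 1 - H/H_max = 1 - 3.63/4.7004 = 1 - 0.7723 = 0.2277

0.2277


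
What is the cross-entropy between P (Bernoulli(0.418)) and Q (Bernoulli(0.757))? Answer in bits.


H(P,Q) = -p*log2(q) - (1-p)*log2(1-q). -0.418*log2(0.757) = 0.167883; -0.582*log2(0.243) = 1.187846. H(P,Q) = 0.167883 + 1.187846 = 1.3557

1.3557 bits


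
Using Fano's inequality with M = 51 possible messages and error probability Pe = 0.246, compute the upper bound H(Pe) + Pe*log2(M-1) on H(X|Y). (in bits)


H(Pe) = -Pe*log2(Pe) - (1-Pe)*log2(1-Pe) = -0.246*log2(0.246) - 0.754*log2(0.754) = 0.497724 + 0.307152 = 0.8049. Pe*log2(M-1) = 0.246*log2(50) = 1.388389. Bound = H(Pe) + Pe*log2(M-1) = 0.497724 + 0.307152 + 1.388389 = 2.1933

2.1933 bits


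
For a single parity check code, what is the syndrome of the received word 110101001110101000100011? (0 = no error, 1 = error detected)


Syndrome = XOR of all bits = 1 XOR 1 XOR 0 XOR 1 XOR 0 XOR 1 XOR 0 XOR 0 XOR 1 XOR 1 XOR 1 XOR 0 XOR 1 XOR 0 XOR 1 XOR 0 XOR 0 XOR 0 XOR 1 XOR 0 XOR 0 XOR 0 XOR 1 XOR 1 = 0

0


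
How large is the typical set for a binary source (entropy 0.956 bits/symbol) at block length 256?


log2|A_typical| = nH = 256 * 0.956 = 244.736, so |A_typical| ~ 2^244.736 = 4.708e+73

4.708e+73


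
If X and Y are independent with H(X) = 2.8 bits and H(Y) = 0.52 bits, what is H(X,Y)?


For independent variables, H(X,Y) = H(X) + H(Y) = 2.8 + 0.52 = 3.32

3.32 bits


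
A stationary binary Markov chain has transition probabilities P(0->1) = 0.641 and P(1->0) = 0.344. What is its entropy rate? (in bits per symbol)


Stationary distribution: pi_0 = p10/(p01+p10) = 0.3492, pi_1 = 0.6508. Entropy rate H' = pi_0*H(p01) + pi_1*H(p10) = 0.3492*0.9418 + 0.6508*0.9286 = 0.9332

0.9332 bits/symbol


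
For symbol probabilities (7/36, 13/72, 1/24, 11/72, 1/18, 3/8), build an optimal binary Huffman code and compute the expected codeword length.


Huffman construction (repeatedly merge the two least-probable nodes; each merge adds 1 bit to every symbol beneath it): 1/24 + 1/18 = 7/72; 7/72 + 11/72 = 1/4; 13/72 + 7/36 = 3/8; 1/4 + 3/8 = 5/8; 3/8 + 5/8 = 1. Resulting codeword lengths (in the order the probabilities were given): (2, 2, 4, 3, 4, 2). L_avg = sum(p_i * l_i) = 7/36*2 + 13/72*2 + 1/24*4 + 11/72*3 + 1/18*4 + 3/8*2 = 169/72 = 2.3472

2.3472 bits


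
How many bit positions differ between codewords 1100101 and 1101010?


Count differing positions: . . . ^ ^ ^ ^ = 4 differences

4


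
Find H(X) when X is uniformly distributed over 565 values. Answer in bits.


H = log2(n) = log2(565) = 9.1421

9.1421 bits


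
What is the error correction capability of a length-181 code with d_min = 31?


Correction capability = floor((d-1)/2) = floor((31-1)/2) = 15

15 errors


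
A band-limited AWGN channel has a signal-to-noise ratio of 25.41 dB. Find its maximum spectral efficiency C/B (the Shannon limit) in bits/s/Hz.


SNR_linear = 10^(25.41/10) = 347.5362; C/B = log2(1 + SNR_linear) = log2(1 + 347.5362) = 8.4452

8.4452 bits/s/Hz


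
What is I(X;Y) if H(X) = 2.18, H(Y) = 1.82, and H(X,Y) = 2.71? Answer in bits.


I(X;Y) = H(X) + H(Y) - H(X,Y) = 2.18 + 1.82 - 2.71 = 1.29

1.29 bits


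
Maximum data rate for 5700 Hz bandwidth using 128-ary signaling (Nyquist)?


Rate = 2 * B * log2(M) = 2 * 5700 * 7.0 = 79800.0

79800.0 bps


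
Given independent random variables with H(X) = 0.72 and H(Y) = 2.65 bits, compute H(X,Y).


For independent variables, H(X,Y) = H(X) + H(Y) = 0.72 + 2.65 = 3.37

3.37 bits


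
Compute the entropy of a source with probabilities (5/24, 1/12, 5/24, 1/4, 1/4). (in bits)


H = -sum(p_i * log2(p_i)). Terms: -(5/24)*log2(5/24) = 0.471466; -(1/12)*log2(1/12) = 0.298747; -(5/24)*log2(5/24) = 0.471466; -(1/4)*log2(1/4) = 0.500000; -(1/4)*log2(1/4) = 0.500000. H = 0.471466 + 0.298747 + 0.471466 + 0.500000 + 0.500000 = 2.2417

2.2417 bits


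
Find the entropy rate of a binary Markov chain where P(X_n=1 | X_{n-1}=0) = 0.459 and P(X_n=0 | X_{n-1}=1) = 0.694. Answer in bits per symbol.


Stationary distribution: pi_0 = p10/(p01+p10) = 0.6019, pi_1 = 0.3981. Entropy rate H' = pi_0*H(p01) + pi_1*H(p10) = 0.6019*0.9951 + 0.3981*0.8885 = 0.9527

0.9527 bits/symbol


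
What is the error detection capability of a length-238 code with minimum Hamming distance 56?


Detection capability = d_min - 1 = 56 - 1 = 55

55 errors


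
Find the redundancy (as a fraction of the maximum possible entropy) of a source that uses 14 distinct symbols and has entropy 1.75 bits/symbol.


H_max = log2(K) = log2(14) = 3.8074 bits/symbol. Redundancy = 1 - H/H_max = 1 - 1.75/3.8074 = 1 - 0.4596 = 0.5404

0.5404


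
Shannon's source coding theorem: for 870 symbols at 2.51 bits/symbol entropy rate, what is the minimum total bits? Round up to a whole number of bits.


Minimum bits >= n * H = 870 * 2.51 = 2183.7, rounded up to a whole number of bits = 2184

2184 bits


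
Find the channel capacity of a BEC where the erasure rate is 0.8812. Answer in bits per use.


C = 1 - epsilon = 1 - 0.8812 = 0.1188

0.1188 bits


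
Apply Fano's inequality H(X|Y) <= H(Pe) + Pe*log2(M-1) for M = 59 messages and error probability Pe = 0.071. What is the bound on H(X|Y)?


H(Pe) = -Pe*log2(Pe) - (1-Pe)*log2(1-Pe) = -0.071*log2(0.071) - 0.929*log2(0.929) = 0.270939 + 0.098706 = 0.3696. Pe*log2(M-1) = 0.071*log2(58) = 0.415917. Bound = H(Pe) + Pe*log2(M-1) = 0.270939 + 0.098706 + 0.415917 = 0.7856

0.7856 bits


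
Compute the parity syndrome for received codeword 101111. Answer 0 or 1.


Syndrome = XOR of all bits = 1 XOR 0 XOR 1 XOR 1 XOR 1 XOR 1 = 1

1


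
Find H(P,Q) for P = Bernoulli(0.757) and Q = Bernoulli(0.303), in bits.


H(P,Q) = -p*log2(q) - (1-p)*log2(1-q). -0.757*log2(0.303) = 1.304016; -0.243*log2(0.697) = 0.126547. H(P,Q) = 1.304016 + 0.126547 = 1.4306

1.4306 bits


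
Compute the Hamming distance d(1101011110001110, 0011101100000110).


Count differing positions: ^ ^ ^ . ^ ^ . . ^ . . . ^ . . . = 7 differences

7


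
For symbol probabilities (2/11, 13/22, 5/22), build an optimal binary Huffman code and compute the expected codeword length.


Huffman construction (repeatedly merge the two least-probable nodes; each merge adds 1 bit to every symbol beneath it): 2/11 + 5/22 = 9/22; 9/22 + 13/22 = 1. Resulting codeword lengths (in the order the probabilities were given): (2, 1, 2). L_avg = sum(p_i * l_i) = 2/11*2 + 13/22*1 + 5/22*2 = 31/22 = 1.4091

1.4091 bits


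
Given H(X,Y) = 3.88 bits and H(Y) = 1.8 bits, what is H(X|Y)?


H(X|Y) = H(X,Y) - H(Y) = 3.88 - 1.8 = 2.08

2.08 bits


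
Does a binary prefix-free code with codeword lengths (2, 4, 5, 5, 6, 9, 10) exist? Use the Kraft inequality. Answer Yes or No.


Kraft sum = sum(2^(-l_i)) = 0.3936, need <= 1. Result: satisfied (a binary prefix-free code with these lengths exists)

Yes


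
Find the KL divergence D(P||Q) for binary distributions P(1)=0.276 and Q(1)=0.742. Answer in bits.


KL = p*log2(p/q) + (1-p)*log2((1-p)/(1-q)) = 0.276*log2(0.276/0.742) + 0.724*log2(0.724/0.258) = 0.684

0.684 bits


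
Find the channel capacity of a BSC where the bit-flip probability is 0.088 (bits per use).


H(p) = -p*log2(p) - (1-p)*log2(1-p) = -0.088*log2(0.088) - 0.912*log2(0.912) = 0.308559 + 0.121200 = 0.4298. C = 1 - H(p) = 1 - 0.4298 = 0.5702

0.5702 bits


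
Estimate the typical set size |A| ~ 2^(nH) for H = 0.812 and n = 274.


log2|A_typical| = nH = 274 * 0.812 = 222.488, so |A_typical| ~ 2^222.488 = 9.453e+66

9.453e+66


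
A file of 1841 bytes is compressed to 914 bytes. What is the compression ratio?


Ratio = original / compressed = 1841 / 914 = 2.0142

2.0142


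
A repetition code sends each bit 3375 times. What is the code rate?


Rate = k/n = 1/3375

1/3375


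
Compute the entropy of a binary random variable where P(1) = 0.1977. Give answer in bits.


H = -p*log2(p) - (1-p)*log2(1-p). -0.1977*log2(0.1977) = 0.462344; -0.8023*log2(0.8023) = 0.254960. H = 0.462344 + 0.254960 = 0.7173

0.7173 bits


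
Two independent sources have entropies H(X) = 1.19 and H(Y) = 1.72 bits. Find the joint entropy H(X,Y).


For independent variables, H(X,Y) = H(X) + H(Y) = 1.19 + 1.72 = 2.91

2.91 bits


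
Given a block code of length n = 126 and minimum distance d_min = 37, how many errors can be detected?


Detection capability = d_min - 1 = 37 - 1 = 36

36 errors


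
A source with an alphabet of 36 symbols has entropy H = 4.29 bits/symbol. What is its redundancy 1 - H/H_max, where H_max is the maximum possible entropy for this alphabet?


H_max = log2(K) = log2(36) = 5.1699 bits/symbol. Redundancy = 1 - H/H_max = 1 - 4.29/5.1699 = 1 - 0.8298 = 0.1702

0.1702


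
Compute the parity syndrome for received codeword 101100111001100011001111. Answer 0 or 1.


Syndrome = XOR of all bits = 1 XOR 0 XOR 1 XOR 1 XOR 0 XOR 0 XOR 1 XOR 1 XOR 1 XOR 0 XOR 0 XOR 1 XOR 1 XOR 0 XOR 0 XOR 0 XOR 1 XOR 1 XOR 0 XOR 0 XOR 1 XOR 1 XOR 1 XOR 1 = 0

0


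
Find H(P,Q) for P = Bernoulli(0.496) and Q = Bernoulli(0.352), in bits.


H(P,Q) = -p*log2(q) - (1-p)*log2(1-q). -0.496*log2(0.352) = 0.747151; -0.504*log2(0.648) = 0.315471. H(P,Q) = 0.747151 + 0.315471 = 1.0626

1.0626 bits


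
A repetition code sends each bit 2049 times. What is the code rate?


Rate = k/n = 1/2049

1/2049


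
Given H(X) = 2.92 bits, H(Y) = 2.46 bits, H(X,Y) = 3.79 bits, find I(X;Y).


I(X;Y) = H(X) + H(Y) - H(X,Y) = 2.92 + 2.46 - 3.79 = 1.59

1.59 bits


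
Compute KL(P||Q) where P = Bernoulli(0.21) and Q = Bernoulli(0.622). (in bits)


KL = p*log2(p/q) + (1-p)*log2((1-p)/(1-q)) = 0.21*log2(0.21/0.622) + 0.79*log2(0.79/0.378) = 0.5112

0.5112 bits


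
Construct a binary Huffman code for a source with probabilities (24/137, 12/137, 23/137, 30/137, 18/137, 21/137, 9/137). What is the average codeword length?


Huffman construction (repeatedly merge the two least-probable nodes; each merge adds 1 bit to every symbol beneath it): 9/137 + 12/137 = 21/137; 18/137 + 21/137 = 39/137; 21/137 + 23/137 = 44/137; 24/137 + 30/137 = 54/137; 39/137 + 44/137 = 83/137; 54/137 + 83/137 = 1. Resulting codeword lengths (in the order the probabilities were given): (2, 4, 3, 2, 3, 3, 4). L_avg = sum(p_i * l_i) = 24/137*2 + 12/137*4 + 23/137*3 + 30/137*2 + 18/137*3 + 21/137*3 + 9/137*4 = 378/137 = 2.7591

2.7591 bits


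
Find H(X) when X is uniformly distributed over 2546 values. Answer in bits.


H = log2(n) = log2(2546) = 11.314

11.314 bits


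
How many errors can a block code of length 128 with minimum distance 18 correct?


Correction capability = floor((d-1)/2) = floor((18-1)/2) = 8

8 errors


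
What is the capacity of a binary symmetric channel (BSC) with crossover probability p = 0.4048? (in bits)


H(p) = -p*log2(p) - (1-p)*log2(1-p) = -0.4048*log2(0.4048) - 0.5952*log2(0.5952) = 0.528150 + 0.445539 = 0.9737. C = 1 - H(p) = 1 - 0.9737 = 0.0263

0.0263 bits


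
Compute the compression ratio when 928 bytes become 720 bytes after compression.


Ratio = original / compressed = 928 / 720 = 1.2889

1.2889


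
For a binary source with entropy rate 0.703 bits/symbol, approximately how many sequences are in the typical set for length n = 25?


log2|A_typical| = nH = 25 * 0.703 = 17.575, so |A_typical| ~ 2^17.575 = 1.953e+05

1.953e+05


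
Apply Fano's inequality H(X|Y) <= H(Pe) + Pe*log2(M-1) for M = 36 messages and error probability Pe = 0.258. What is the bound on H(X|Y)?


H(Pe) = -Pe*log2(Pe) - (1-Pe)*log2(1-Pe) = -0.258*log2(0.258) - 0.742*log2(0.742) = 0.504276 + 0.319438 = 0.8237. Pe*log2(M-1) = 0.258*log2(35) = 1.323355. Bound = H(Pe) + Pe*log2(M-1) = 0.504276 + 0.319438 + 1.323355 = 2.1471

2.1471 bits


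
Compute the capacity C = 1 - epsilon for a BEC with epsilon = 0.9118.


C = 1 - epsilon = 1 - 0.9118 = 0.0882

0.0882 bits


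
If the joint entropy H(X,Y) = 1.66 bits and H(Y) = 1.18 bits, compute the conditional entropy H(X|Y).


H(X|Y) = H(X,Y) - H(Y) = 1.66 - 1.18 = 0.48

0.48 bits


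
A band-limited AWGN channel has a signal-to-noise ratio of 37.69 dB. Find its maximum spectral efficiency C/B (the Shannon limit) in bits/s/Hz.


SNR_linear = 10^(37.69/10) = 5874.8935; C/B = log2(1 + SNR_linear) = log2(1 + 5874.8935) = 12.5206

12.5206 bits/s/Hz


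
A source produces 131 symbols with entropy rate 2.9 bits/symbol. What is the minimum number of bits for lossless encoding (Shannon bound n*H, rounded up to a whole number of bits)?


Minimum bits >= n * H = 131 * 2.9 = 379.9, rounded up to a whole number of bits = 380

380 bits


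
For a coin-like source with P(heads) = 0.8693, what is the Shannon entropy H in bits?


H = -p*log2(p) - (1-p)*log2(1-p). -0.8693*log2(0.8693) = 0.175663; -0.1307*log2(0.1307) = 0.383692. H = 0.175663 + 0.383692 = 0.5594

0.5594 bits


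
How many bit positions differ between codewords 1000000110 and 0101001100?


Count differing positions: ^ ^ . ^ . . ^ . ^ . = 5 differences

5


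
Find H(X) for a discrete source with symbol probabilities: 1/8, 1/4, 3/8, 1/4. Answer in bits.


H = -sum(p_i * log2(p_i)). Terms: -(1/8)*log2(1/8) = 0.375000; -(1/4)*log2(1/4) = 0.500000; -(3/8)*log2(3/8) = 0.530639; -(1/4)*log2(1/4) = 0.500000. H = 0.375000 + 0.500000 + 0.530639 + 0.500000 = 1.9056

1.9056 bits


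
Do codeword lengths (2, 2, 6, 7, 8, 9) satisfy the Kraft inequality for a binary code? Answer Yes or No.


Kraft sum = sum(2^(-l_i)) = 0.5293, need <= 1. Result: satisfied (a binary prefix-free code with these lengths exists)

Yes


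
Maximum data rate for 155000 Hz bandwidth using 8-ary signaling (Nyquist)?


Rate = 2 * B * log2(M) = 2 * 155000 * 3.0 = 930000.0

930000.0 bps


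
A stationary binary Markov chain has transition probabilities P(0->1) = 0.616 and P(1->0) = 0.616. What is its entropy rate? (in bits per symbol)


Stationary distribution: pi_0 = p10/(p01+p10) = 0.5, pi_1 = 0.5. Entropy rate H' = pi_0*H(p01) + pi_1*H(p10) = 0.5*0.9608 + 0.5*0.9608 = 0.9608

0.9608 bits/symbol


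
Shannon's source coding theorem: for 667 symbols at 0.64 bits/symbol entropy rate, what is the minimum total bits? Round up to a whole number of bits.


Minimum bits >= n * H = 667 * 0.64 = 426.88, rounded up to a whole number of bits = 427

427 bits


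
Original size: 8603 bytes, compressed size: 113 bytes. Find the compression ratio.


Ratio = original / compressed = 8603 / 113 = 76.1327

76.1327


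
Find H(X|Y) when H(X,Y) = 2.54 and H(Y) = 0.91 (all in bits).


H(X|Y) = H(X,Y) - H(Y) = 2.54 - 0.91 = 1.63

1.63 bits


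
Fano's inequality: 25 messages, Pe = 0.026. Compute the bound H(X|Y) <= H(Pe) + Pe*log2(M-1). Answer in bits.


H(Pe) = -Pe*log2(Pe) - (1-Pe)*log2(1-Pe) = -0.026*log2(0.026) - 0.974*log2(0.974) = 0.136899 + 0.037018 = 0.1739. Pe*log2(M-1) = 0.026*log2(24) = 0.119209. Bound = H(Pe) + Pe*log2(M-1) = 0.136899 + 0.037018 + 0.119209 = 0.2931

0.2931 bits


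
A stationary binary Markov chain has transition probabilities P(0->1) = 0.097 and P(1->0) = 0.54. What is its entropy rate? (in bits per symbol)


Stationary distribution: pi_0 = p10/(p01+p10) = 0.8477, pi_1 = 0.1523. Entropy rate H' = pi_0*H(p01) + pi_1*H(p10) = 0.8477*0.4594 + 0.1523*0.9954 = 0.541

0.541 bits/symbol


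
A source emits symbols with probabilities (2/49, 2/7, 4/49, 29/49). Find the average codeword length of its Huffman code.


Huffman construction (repeatedly merge the two least-probable nodes; each merge adds 1 bit to every symbol beneath it): 2/49 + 4/49 = 6/49; 6/49 + 2/7 = 20/49; 20/49 + 29/49 = 1. Resulting codeword lengths (in the order the probabilities were given): (3, 2, 3, 1). L_avg = sum(p_i * l_i) = 2/49*3 + 2/7*2 + 4/49*3 + 29/49*1 = 75/49 = 1.5306

1.5306 bits


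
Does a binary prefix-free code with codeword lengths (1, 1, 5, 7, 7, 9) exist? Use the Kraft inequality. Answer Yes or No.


Kraft sum = sum(2^(-l_i)) = 1.0488, need <= 1. Result: violated (a binary prefix-free code with these lengths cannot exist)

No


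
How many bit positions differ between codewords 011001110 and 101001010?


Count differing positions: ^ ^ . . . . ^ . . = 3 differences

3


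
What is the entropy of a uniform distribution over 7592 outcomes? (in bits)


H = log2(n) = log2(7592) = 12.8903

12.8903 bits


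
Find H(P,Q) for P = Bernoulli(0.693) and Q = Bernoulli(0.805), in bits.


H(P,Q) = -p*log2(q) - (1-p)*log2(1-q). -0.693*log2(0.805) = 0.216867; -0.307*log2(0.195) = 0.724045. H(P,Q) = 0.216867 + 0.724045 = 0.9409

0.9409 bits


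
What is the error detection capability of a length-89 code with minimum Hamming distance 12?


Detection capability = d_min - 1 = 12 - 1 = 11

11 errors


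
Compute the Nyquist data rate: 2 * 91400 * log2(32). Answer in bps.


Rate = 2 * B * log2(M) = 2 * 91400 * 5.0 = 914000.0

914000.0 bps


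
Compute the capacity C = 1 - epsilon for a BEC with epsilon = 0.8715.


C = 1 - epsilon = 1 - 0.8715 = 0.1285

0.1285 bits


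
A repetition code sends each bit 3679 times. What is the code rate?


Rate = k/n = 1/3679

1/3679


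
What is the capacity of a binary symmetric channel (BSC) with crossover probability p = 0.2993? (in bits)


H(p) = -p*log2(p) - (1-p)*log2(1-p) = -0.2993*log2(0.2993) - 0.7007*log2(0.7007) = 0.520883 + 0.359551 = 0.8804. C = 1 - H(p) = 1 - 0.8804 = 0.1196

0.1196 bits


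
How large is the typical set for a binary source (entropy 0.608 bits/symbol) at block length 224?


log2|A_typical| = nH = 224 * 0.608 = 136.192, so |A_typical| ~ 2^136.192 = 9.951e+40

9.951e+40


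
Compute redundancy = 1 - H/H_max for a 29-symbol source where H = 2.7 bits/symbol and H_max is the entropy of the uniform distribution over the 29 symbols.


H_max = log2(K) = log2(29) = 4.858 bits/symbol. Redundancy = 1 - H/H_max = 1 - 2.7/4.858 = 1 - 0.5558 = 0.4442

0.4442


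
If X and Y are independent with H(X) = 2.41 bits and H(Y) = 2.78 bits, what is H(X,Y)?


For independent variables, H(X,Y) = H(X) + H(Y) = 2.41 + 2.78 = 5.19

5.19 bits


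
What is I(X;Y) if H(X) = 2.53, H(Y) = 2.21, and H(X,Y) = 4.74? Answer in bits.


I(X;Y) = H(X) + H(Y) - H(X,Y) = 2.53 + 2.21 - 4.74 = 0.0

0.0 bits


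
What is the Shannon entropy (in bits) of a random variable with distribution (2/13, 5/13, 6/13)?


H = -sum(p_i * log2(p_i)). Terms: -(2/13)*log2(2/13) = 0.415452; -(5/13)*log2(5/13) = 0.530197; -(6/13)*log2(6/13) = 0.514836. H = 0.415452 + 0.530197 + 0.514836 = 1.4605

1.4605 bits


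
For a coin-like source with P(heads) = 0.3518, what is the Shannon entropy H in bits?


H = -p*log2(p) - (1-p)*log2(1-p). -0.3518*log2(0.3518) = 0.530223; -0.6482*log2(0.6482) = 0.405442. H = 0.530223 + 0.405442 = 0.9357

0.9357 bits


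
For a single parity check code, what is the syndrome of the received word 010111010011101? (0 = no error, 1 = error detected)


Syndrome = XOR of all bits = 0 XOR 1 XOR 0 XOR 1 XOR 1 XOR 1 XOR 0 XOR 1 XOR 0 XOR 0 XOR 1 XOR 1 XOR 1 XOR 0 XOR 1 = 1

1


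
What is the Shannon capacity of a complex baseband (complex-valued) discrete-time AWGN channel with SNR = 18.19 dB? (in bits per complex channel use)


SNR_linear = 10^(18.19/10) = 65.9174; C = log2(1 + SNR_linear) = log2(1 + 65.9174) = 6.0643

6.0643 bits/channel use


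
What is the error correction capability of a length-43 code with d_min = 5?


Correction capability = floor((d-1)/2) = floor((5-1)/2) = 2

2 errors


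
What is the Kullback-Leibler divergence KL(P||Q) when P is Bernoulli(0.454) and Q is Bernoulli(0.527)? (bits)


KL = p*log2(p/q) + (1-p)*log2((1-p)/(1-q)) = 0.454*log2(0.454/0.527) + 0.546*log2(0.546/0.473) = 0.0154

0.0154 bits


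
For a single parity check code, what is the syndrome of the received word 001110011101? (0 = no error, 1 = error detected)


Syndrome = XOR of all bits = 0 XOR 0 XOR 1 XOR 1 XOR 1 XOR 0 XOR 0 XOR 1 XOR 1 XOR 1 XOR 0 XOR 1 = 1

1


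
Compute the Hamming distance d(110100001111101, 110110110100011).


Count differing positions: . . . . ^ . ^ ^ ^ . ^ ^ ^ ^ . = 8 differences

8


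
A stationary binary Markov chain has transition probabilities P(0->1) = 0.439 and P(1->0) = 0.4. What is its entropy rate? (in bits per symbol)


Stationary distribution: pi_0 = p10/(p01+p10) = 0.4768, pi_1 = 0.5232. Entropy rate H' = pi_0*H(p01) + pi_1*H(p10) = 0.4768*0.9892 + 0.5232*0.971 = 0.9797

0.9797 bits/symbol


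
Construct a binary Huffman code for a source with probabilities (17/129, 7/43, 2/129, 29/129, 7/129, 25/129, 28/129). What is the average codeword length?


Huffman construction (repeatedly merge the two least-probable nodes; each merge adds 1 bit to every symbol beneath it): 2/129 + 7/129 = 3/43; 3/43 + 17/129 = 26/129; 7/43 + 25/129 = 46/129; 26/129 + 28/129 = 18/43; 29/129 + 46/129 = 25/43; 18/43 + 25/43 = 1. Resulting codeword lengths (in the order the probabilities were given): (3, 3, 4, 2, 4, 3, 2). L_avg = sum(p_i * l_i) = 17/129*3 + 7/43*3 + 2/129*4 + 29/129*2 + 7/129*4 + 25/129*3 + 28/129*2 = 113/43 = 2.6279

2.6279 bits


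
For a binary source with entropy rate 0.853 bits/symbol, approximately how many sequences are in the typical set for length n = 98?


log2|A_typical| = nH = 98 * 0.853 = 83.594, so |A_typical| ~ 2^83.594 = 1.460e+25

1.460e+25


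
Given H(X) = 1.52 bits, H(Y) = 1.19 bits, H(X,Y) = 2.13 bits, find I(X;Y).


I(X;Y) = H(X) + H(Y) - H(X,Y) = 1.52 + 1.19 - 2.13 = 0.58

0.58 bits


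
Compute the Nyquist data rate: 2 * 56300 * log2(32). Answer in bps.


Rate = 2 * B * log2(M) = 2 * 56300 * 5.0 = 563000.0

563000.0 bps


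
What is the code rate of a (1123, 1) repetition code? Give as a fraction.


Rate = k/n = 1/1123

1/1123


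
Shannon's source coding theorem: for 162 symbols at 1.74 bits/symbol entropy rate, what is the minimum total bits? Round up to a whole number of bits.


Minimum bits >= n * H = 162 * 1.74 = 281.88, rounded up to a whole number of bits = 282

282 bits


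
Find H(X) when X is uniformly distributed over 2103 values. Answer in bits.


H = log2(n) = log2(2103) = 11.0382

11.0382 bits


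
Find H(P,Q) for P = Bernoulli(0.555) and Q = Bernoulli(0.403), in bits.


H(P,Q) = -p*log2(q) - (1-p)*log2(1-q). -0.555*log2(0.403) = 0.727687; -0.445*log2(0.597) = 0.331168. H(P,Q) = 0.727687 + 0.331168 = 1.0589

1.0589 bits


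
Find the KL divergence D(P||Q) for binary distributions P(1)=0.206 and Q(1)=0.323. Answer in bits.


KL = p*log2(p/q) + (1-p)*log2((1-p)/(1-q)) = 0.206*log2(0.206/0.323) + 0.794*log2(0.794/0.677) = 0.0489

0.0489 bits


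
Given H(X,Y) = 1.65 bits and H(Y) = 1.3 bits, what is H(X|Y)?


H(X|Y) = H(X,Y) - H(Y) = 1.65 - 1.3 = 0.35

0.35 bits


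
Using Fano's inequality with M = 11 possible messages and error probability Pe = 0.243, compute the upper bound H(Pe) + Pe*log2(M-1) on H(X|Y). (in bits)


H(Pe) = -Pe*log2(Pe) - (1-Pe)*log2(1-Pe) = -0.243*log2(0.243) - 0.757*log2(0.757) = 0.495956 + 0.304038 = 0.8. Pe*log2(M-1) = 0.243*log2(10) = 0.807229. Bound = H(Pe) + Pe*log2(M-1) = 0.495956 + 0.304038 + 0.807229 = 1.6072

1.6072 bits


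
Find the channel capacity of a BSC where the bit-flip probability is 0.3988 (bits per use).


H(p) = -p*log2(p) - (1-p)*log2(1-p) = -0.3988*log2(0.3988) - 0.6012*log2(0.6012) = 0.528914 + 0.441331 = 0.9702. C = 1 - H(p) = 1 - 0.9702 = 0.0298

0.0298 bits


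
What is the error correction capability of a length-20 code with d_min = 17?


Correction capability = floor((d-1)/2) = floor((17-1)/2) = 8

8 errors


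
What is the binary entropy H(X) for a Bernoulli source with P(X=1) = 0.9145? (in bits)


H = -p*log2(p) - (1-p)*log2(1-p). -0.9145*log2(0.9145) = 0.117920; -0.0855*log2(0.0855) = 0.303348. H = 0.117920 + 0.303348 = 0.4213

0.4213 bits


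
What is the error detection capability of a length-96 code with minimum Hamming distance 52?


Detection capability = d_min - 1 = 52 - 1 = 51

51 errors


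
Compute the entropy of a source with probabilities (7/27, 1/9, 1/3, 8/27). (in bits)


H = -sum(p_i * log2(p_i)). Terms: -(7/27)*log2(7/27) = 0.504916; -(1/9)*log2(1/9) = 0.352214; -(1/3)*log2(1/3) = 0.528321; -(8/27)*log2(8/27) = 0.519967. H = 0.504916 + 0.352214 + 0.528321 + 0.519967 = 1.9054

1.9054 bits


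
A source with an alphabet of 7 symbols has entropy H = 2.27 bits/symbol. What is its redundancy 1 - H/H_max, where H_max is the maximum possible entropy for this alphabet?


H_max = log2(K) = log2(7) = 2.8074 bits/symbol. Redundancy = 1 - H/H_max = 1 - 2.27/2.8074 = 1 - 0.8086 = 0.1914

0.1914


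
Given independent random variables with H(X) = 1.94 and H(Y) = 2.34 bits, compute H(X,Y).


For independent variables, H(X,Y) = H(X) + H(Y) = 1.94 + 2.34 = 4.28

4.28 bits


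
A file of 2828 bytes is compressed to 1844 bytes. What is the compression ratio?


Ratio = original / compressed = 2828 / 1844 = 1.5336

1.5336


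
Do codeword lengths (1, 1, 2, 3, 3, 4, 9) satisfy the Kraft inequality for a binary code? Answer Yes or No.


Kraft sum = sum(2^(-l_i)) = 1.5645, need <= 1. Result: violated (a binary prefix-free code with these lengths cannot exist)

No


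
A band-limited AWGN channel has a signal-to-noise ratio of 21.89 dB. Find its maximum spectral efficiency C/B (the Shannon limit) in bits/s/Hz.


SNR_linear = 10^(21.89/10) = 154.5254; C/B = log2(1 + SNR_linear) = log2(1 + 154.5254) = 7.281

7.281 bits/s/Hz


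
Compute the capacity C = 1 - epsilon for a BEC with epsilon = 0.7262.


C = 1 - epsilon = 1 - 0.7262 = 0.2738

0.2738 bits


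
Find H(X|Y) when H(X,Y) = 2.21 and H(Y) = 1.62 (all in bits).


H(X|Y) = H(X,Y) - H(Y) = 2.21 - 1.62 = 0.59

0.59 bits


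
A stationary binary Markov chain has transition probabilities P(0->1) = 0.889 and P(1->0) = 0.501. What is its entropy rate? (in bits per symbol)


Stationary distribution: pi_0 = p10/(p01+p10) = 0.3604, pi_1 = 0.6396. Entropy rate H' = pi_0*H(p01) + pi_1*H(p10) = 0.3604*0.5029 + 0.6396*1.0 = 0.8208

0.8208 bits/symbol


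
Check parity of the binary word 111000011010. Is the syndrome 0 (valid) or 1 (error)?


Syndrome = XOR of all bits = 1 XOR 1 XOR 1 XOR 0 XOR 0 XOR 0 XOR 0 XOR 1 XOR 1 XOR 0 XOR 1 XOR 0 = 0

0


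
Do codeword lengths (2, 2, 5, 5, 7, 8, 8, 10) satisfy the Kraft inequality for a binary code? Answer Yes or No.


Kraft sum = sum(2^(-l_i)) = 0.5791, need <= 1. Result: satisfied (a binary prefix-free code with these lengths exists)

Yes


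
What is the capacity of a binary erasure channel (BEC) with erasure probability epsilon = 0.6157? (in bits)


C = 1 - epsilon = 1 - 0.6157 = 0.3843

0.3843 bits


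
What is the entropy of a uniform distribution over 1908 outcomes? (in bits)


H = log2(n) = log2(1908) = 10.8978

10.8978 bits


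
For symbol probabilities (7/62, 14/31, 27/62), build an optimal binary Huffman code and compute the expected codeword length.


Huffman construction (repeatedly merge the two least-probable nodes; each merge adds 1 bit to every symbol beneath it): 7/62 + 27/62 = 17/31; 14/31 + 17/31 = 1. Resulting codeword lengths (in the order the probabilities were given): (2, 1, 2). L_avg = sum(p_i * l_i) = 7/62*2 + 14/31*1 + 27/62*2 = 48/31 = 1.5484

1.5484 bits


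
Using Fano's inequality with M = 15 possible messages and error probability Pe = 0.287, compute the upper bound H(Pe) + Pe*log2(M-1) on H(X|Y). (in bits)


H(Pe) = -Pe*log2(Pe) - (1-Pe)*log2(1-Pe) = -0.287*log2(0.287) - 0.713*log2(0.713) = 0.516852 + 0.347963 = 0.8648. Pe*log2(M-1) = 0.287*log2(14) = 1.092711. Bound = H(Pe) + Pe*log2(M-1) = 0.516852 + 0.347963 + 1.092711 = 1.9575

1.9575 bits


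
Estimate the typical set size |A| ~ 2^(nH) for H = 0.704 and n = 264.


log2|A_typical| = nH = 264 * 0.704 = 185.856, so |A_typical| ~ 2^185.856 = 8.876e+55

8.876e+55


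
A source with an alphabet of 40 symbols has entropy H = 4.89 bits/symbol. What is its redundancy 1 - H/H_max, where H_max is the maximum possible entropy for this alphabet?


H_max = log2(K) = log2(40) = 5.3219 bits/symbol. Redundancy = 1 - H/H_max = 1 - 4.89/5.3219 = 1 - 0.9188 = 0.0812

0.0812


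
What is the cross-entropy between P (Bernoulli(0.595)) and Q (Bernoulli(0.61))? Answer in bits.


H(P,Q) = -p*log2(q) - (1-p)*log2(1-q). -0.595*log2(0.61) = 0.424306; -0.405*log2(0.39) = 0.550174. H(P,Q) = 0.424306 + 0.550174 = 0.9745

0.9745 bits


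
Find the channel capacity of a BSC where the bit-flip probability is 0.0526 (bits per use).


H(p) = -p*log2(p) - (1-p)*log2(1-p) = -0.0526*log2(0.0526) - 0.9474*log2(0.9474) = 0.223487 + 0.073854 = 0.2973. C = 1 - H(p) = 1 - 0.2973 = 0.7027

0.7027 bits


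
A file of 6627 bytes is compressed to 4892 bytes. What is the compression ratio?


Ratio = original / compressed = 6627 / 4892 = 1.3547

1.3547


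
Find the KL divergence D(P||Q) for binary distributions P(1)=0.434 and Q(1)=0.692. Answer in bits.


KL = p*log2(p/q) + (1-p)*log2((1-p)/(1-q)) = 0.434*log2(0.434/0.692) + 0.566*log2(0.566/0.308) = 0.2048

0.2048 bits


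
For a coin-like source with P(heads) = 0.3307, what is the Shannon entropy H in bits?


H = -p*log2(p) - (1-p)*log2(1-p). -0.3307*log2(0.3307) = 0.527931; -0.6693*log2(0.6693) = 0.387709. H = 0.527931 + 0.387709 = 0.9156

0.9156 bits


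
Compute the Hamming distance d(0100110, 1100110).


Count differing positions: ^ . . . . . . = 1 differences

1


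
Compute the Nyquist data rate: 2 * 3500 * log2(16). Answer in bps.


Rate = 2 * B * log2(M) = 2 * 3500 * 4.0 = 28000.0

28000.0 bps


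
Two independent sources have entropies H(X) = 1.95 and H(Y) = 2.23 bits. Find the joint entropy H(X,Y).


For independent variables, H(X,Y) = H(X) + H(Y) = 1.95 + 2.23 = 4.18

4.18 bits


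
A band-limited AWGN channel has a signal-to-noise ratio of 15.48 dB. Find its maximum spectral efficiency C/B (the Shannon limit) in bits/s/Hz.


SNR_linear = 10^(15.48/10) = 35.3183; C/B = log2(1 + SNR_linear) = log2(1 + 35.3183) = 5.1826

5.1826 bits/s/Hz


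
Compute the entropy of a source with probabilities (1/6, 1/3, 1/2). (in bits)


H = -sum(p_i * log2(p_i)). Terms: -(1/6)*log2(1/6) = 0.430827; -(1/3)*log2(1/3) = 0.528321; -(1/2)*log2(1/2) = 0.500000. H = 0.430827 + 0.528321 + 0.500000 = 1.4591

1.4591 bits


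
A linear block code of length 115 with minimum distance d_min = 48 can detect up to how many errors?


Detection capability = d_min - 1 = 48 - 1 = 47

47 errors


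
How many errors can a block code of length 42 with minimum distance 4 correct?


Correction capability = floor((d-1)/2) = floor((4-1)/2) = 1

1 errors


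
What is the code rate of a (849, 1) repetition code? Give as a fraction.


Rate = k/n = 1/849

1/849


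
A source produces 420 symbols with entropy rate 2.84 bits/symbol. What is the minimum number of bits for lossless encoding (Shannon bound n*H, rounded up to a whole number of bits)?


Minimum bits >= n * H = 420 * 2.84 = 1192.8, rounded up to a whole number of bits = 1193

1193 bits


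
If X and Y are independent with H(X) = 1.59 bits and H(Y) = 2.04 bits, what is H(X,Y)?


For independent variables, H(X,Y) = H(X) + H(Y) = 1.59 + 2.04 = 3.63

3.63 bits


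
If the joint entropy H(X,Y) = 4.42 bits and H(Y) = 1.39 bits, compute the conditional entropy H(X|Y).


H(X|Y) = H(X,Y) - H(Y) = 4.42 - 1.39 = 3.03

3.03 bits


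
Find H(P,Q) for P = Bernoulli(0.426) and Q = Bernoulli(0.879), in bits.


H(P,Q) = -p*log2(q) - (1-p)*log2(1-q). -0.426*log2(0.879) = 0.079264; -0.574*log2(0.121) = 1.748933. H(P,Q) = 0.079264 + 1.748933 = 1.8282

1.8282 bits


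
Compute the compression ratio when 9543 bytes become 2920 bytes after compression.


Ratio = original / compressed = 9543 / 2920 = 3.2682

3.2682


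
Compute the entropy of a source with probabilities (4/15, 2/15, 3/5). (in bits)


H = -sum(p_i * log2(p_i)). Terms: -(4/15)*log2(4/15) = 0.508504; -(2/15)*log2(2/15) = 0.387585; -(3/5)*log2(3/5) = 0.442179. H = 0.508504 + 0.387585 + 0.442179 = 1.3383

1.3383 bits


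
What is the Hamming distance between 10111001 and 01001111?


Count differing positions: ^ ^ ^ ^ . ^ ^ . = 6 differences

6


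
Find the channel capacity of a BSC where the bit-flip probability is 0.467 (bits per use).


H(p) = -p*log2(p) - (1-p)*log2(1-p) = -0.467*log2(0.467) - 0.533*log2(0.533) = 0.513002 + 0.483853 = 0.9969. C = 1 - H(p) = 1 - 0.9969 = 0.0031

0.0031 bits


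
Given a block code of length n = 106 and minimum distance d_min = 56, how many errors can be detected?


Detection capability = d_min - 1 = 56 - 1 = 55

55 errors


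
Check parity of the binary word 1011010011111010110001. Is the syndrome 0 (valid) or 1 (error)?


Syndrome = XOR of all bits = 1 XOR 0 XOR 1 XOR 1 XOR 0 XOR 1 XOR 0 XOR 0 XOR 1 XOR 1 XOR 1 XOR 1 XOR 1 XOR 0 XOR 1 XOR 0 XOR 1 XOR 1 XOR 0 XOR 0 XOR 0 XOR 1 = 1

1


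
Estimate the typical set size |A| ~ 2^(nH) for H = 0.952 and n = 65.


log2|A_typical| = nH = 65 * 0.952 = 61.88, so |A_typical| ~ 2^61.88 = 4.244e+18

4.244e+18


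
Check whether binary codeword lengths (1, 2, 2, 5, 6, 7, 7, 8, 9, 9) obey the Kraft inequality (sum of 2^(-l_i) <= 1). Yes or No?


Kraft sum = sum(2^(-l_i)) = 1.0703, need <= 1. Result: violated (a binary prefix-free code with these lengths cannot exist)

No


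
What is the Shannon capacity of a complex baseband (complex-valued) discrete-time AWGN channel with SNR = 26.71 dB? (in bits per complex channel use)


SNR_linear = 10^(26.71/10) = 468.8134; C = log2(1 + SNR_linear) = log2(1 + 468.8134) = 8.8759

8.8759 bits/channel use


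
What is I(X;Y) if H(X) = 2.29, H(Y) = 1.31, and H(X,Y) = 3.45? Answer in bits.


I(X;Y) = H(X) + H(Y) - H(X,Y) = 2.29 + 1.31 - 3.45 = 0.15

0.15 bits


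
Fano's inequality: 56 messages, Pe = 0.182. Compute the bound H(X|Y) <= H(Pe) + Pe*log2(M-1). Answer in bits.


H(Pe) = -Pe*log2(Pe) - (1-Pe)*log2(1-Pe) = -0.182*log2(0.182) - 0.818*log2(0.818) = 0.447354 + 0.237079 = 0.6844. Pe*log2(M-1) = 0.182*log2(55) = 1.052207. Bound = H(Pe) + Pe*log2(M-1) = 0.447354 + 0.237079 + 1.052207 = 1.7366

1.7366 bits


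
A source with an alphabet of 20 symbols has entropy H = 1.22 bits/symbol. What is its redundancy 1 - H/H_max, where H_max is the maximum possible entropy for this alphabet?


H_max = log2(K) = log2(20) = 4.3219 bits/symbol. Redundancy = 1 - H/H_max = 1 - 1.22/4.3219 = 1 - 0.2823 = 0.7177

0.7177


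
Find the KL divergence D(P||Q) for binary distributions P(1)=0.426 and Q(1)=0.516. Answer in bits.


KL = p*log2(p/q) + (1-p)*log2((1-p)/(1-q)) = 0.426*log2(0.426/0.516) + 0.574*log2(0.574/0.484) = 0.0234

0.0234 bits


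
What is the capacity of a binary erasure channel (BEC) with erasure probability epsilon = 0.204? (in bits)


C = 1 - epsilon = 1 - 0.204 = 0.796

0.796 bits


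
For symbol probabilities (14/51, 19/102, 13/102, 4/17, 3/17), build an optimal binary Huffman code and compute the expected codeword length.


Huffman construction (repeatedly merge the two least-probable nodes; each merge adds 1 bit to every symbol beneath it): 13/102 + 3/17 = 31/102; 19/102 + 4/17 = 43/102; 14/51 + 31/102 = 59/102; 43/102 + 59/102 = 1. Resulting codeword lengths (in the order the probabilities were given): (2, 2, 3, 2, 3). L_avg = sum(p_i * l_i) = 14/51*2 + 19/102*2 + 13/102*3 + 4/17*2 + 3/17*3 = 235/102 = 2.3039

2.3039 bits


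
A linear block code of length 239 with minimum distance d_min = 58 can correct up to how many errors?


Correction capability = floor((d-1)/2) = floor((58-1)/2) = 28

28 errors


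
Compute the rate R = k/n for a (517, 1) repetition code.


Rate = k/n = 1/517

1/517


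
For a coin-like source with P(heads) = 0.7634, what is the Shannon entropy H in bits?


H = -p*log2(p) - (1-p)*log2(1-p). -0.7634*log2(0.7634) = 0.297336; -0.2366*log2(0.2366) = 0.492004. H = 0.297336 + 0.492004 = 0.7893

0.7893 bits


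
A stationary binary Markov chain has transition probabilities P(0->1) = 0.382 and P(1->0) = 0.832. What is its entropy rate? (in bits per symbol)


Stationary distribution: pi_0 = p10/(p01+p10) = 0.6853, pi_1 = 0.3147. Entropy rate H' = pi_0*H(p01) + pi_1*H(p10) = 0.6853*0.9594 + 0.3147*0.6531 = 0.8631

0.8631 bits/symbol


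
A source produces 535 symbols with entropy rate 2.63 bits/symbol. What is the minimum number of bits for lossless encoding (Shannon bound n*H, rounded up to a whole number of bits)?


Minimum bits >= n * H = 535 * 2.63 = 1407.05, rounded up to a whole number of bits = 1408

1408 bits


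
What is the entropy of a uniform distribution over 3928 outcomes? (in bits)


H = log2(n) = log2(3928) = 11.9396

11.9396 bits


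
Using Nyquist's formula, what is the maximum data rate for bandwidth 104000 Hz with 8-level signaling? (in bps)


Rate = 2 * B * log2(M) = 2 * 104000 * 3.0 = 624000.0

624000.0 bps


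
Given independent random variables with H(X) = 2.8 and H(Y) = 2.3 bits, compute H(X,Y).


For independent variables, H(X,Y) = H(X) + H(Y) = 2.8 + 2.3 = 5.1

5.1 bits


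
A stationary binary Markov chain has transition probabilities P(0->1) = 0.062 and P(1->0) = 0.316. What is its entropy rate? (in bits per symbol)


Stationary distribution: pi_0 = p10/(p01+p10) = 0.836, pi_1 = 0.164. Entropy rate H' = pi_0*H(p01) + pi_1*H(p10) = 0.836*0.3353 + 0.164*0.9 = 0.4279

0.4279 bits/symbol


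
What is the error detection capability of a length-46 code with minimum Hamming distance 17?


Detection capability = d_min - 1 = 17 - 1 = 16

16 errors


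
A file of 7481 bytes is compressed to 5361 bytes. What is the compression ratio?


Ratio = original / compressed = 7481 / 5361 = 1.3954

1.3954


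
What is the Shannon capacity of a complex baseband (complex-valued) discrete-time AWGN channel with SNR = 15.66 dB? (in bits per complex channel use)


SNR_linear = 10^(15.66/10) = 36.8129; C = log2(1 + SNR_linear) = log2(1 + 36.8129) = 5.2408

5.2408 bits/channel use


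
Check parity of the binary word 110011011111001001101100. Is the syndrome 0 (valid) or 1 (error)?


Syndrome = XOR of all bits = 1 XOR 1 XOR 0 XOR 0 XOR 1 XOR 1 XOR 0 XOR 1 XOR 1 XOR 1 XOR 1 XOR 1 XOR 0 XOR 0 XOR 1 XOR 0 XOR 0 XOR 1 XOR 1 XOR 0 XOR 1 XOR 1 XOR 0 XOR 0 = 0

0
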